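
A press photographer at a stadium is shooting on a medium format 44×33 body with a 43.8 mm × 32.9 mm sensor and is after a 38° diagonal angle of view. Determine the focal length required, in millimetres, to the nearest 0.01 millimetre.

79.55 mm

Sensor diagonal = √(43.8² + 32.9²) = √3000.8500 ≈ 54.7800 mm.
From α = 2·arctan(d/2f) we get f = d / (2·tan(α/2)).
With d = 54.7800 mm and α/2 = 19°, tan(α/2) ≈ 0.34433, so f ≈ 54.7800 / 0.68866 ≈ 79.5464 mm.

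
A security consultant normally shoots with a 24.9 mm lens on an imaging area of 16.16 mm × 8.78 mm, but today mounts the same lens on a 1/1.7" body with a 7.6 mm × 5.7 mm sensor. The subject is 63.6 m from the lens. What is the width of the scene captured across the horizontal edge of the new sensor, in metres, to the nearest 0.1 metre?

19.4 m

The focal length stays 24.9 mm; the relevant sensor dimension is now w = 7.6 mm. Object distance dₒ = 63.6 m = 63600 mm.
Thin-lens field width W = w·(dₒ − f)/f = 7.6 × (63600 − 24.9)/24.9 ≈ 19404.448 mm = 19.4044 m.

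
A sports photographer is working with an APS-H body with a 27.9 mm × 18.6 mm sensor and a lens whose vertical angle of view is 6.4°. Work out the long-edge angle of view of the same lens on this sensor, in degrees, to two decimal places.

9.59°

From the vertical AOV: f = 18.6 / (2·tan(3.2°)) = 18.6 / 0.11182 ≈ 166.3427 mm.
Long-edge AOV = 2·arctan(27.9 / (2 × 166.3427)) = 2·arctan(0.08386) ≈ 9.5876°.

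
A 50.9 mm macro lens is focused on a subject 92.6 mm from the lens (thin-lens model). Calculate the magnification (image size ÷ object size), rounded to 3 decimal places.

Thin lens: 1/f = 1/dₒ + 1/dᵢ → 1/dᵢ = 1/50.9 − 1/92.6 = 0.0088472 mm⁻¹, so dᵢ ≈ 113.0297 mm.
Magnification m = dᵢ/dₒ = 113.0297/92.6 ≈ 1.22062.

1.221×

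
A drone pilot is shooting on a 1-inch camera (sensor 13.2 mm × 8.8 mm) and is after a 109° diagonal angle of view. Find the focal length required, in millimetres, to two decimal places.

Sensor diagonal = √(13.2² + 8.8²) = √251.6800 ≈ 15.8644 mm.
From α = 2·arctan(d/2f) we get f = d / (2·tan(α/2)).
With d = 15.8644 mm and α/2 = 54.5°, tan(α/2) ≈ 1.40195, so f ≈ 15.8644 / 2.80390 ≈ 5.6580 mm.

5.66 mm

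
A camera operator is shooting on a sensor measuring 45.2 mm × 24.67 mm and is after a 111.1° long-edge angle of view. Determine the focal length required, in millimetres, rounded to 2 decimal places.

15.50 mm

From α = 2·arctan(w/2f) we get f = w / (2·tan(α/2)).
With w = 45.2 mm and α/2 = 55.55°, tan(α/2) ≈ 1.45773, so f ≈ 45.2 / 2.91547 ≈ 15.5035 mm.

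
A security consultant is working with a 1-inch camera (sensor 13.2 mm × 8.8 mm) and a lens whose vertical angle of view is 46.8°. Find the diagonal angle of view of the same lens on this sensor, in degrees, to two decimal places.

75.92°

From the vertical AOV: f = 8.8 / (2·tan(23.4°)) = 8.8 / 0.86548 ≈ 10.1678 mm.
Sensor diagonal = √(13.2² + 8.8²) = √251.6800 ≈ 15.8644 mm.
Diagonal AOV = 2·arctan(15.8644 / (2 × 10.1678)) = 2·arctan(0.78013) ≈ 75.9178°.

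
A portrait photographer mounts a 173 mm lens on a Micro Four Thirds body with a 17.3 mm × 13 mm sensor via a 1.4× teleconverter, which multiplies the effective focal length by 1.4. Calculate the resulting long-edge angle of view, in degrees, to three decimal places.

4.091°

Effective focal length f = 173 × 1.4 = 242.2 mm.
α = 2·arctan(17.3 / (2 × 242.2)) = 2·arctan(0.03571) ≈ 4.0908°.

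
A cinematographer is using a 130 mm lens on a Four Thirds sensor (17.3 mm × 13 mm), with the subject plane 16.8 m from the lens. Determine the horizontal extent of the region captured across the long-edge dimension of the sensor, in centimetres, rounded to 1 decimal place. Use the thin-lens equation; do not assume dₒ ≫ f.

dₒ: 16.8 m = 16800 mm.
Similar triangles through the lens centre give W/dₒ = w/dᵢ; with 1/f = 1/dₒ + 1/dᵢ this gives W = w·(dₒ − f)/f.
W = 17.3 mm × (16800 − 130) / 130 = 17.3 × 128.2308 ≈ 2218.392 mm = 221.839 cm.

221.8 cm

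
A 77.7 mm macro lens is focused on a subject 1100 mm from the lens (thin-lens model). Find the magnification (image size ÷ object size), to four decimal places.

Thin lens: 1/f = 1/dₒ + 1/dᵢ → 1/dᵢ = 1/77.7 − 1/1100 = 0.0119609 mm⁻¹, so dᵢ ≈ 83.6056 mm.
Magnification m = dᵢ/dₒ = 83.6056/1100 ≈ 0.07601.

0.0760×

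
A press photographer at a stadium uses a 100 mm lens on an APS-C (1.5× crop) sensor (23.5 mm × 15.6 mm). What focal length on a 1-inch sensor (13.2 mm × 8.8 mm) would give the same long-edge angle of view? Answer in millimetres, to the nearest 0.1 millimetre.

56.2 mm

Equal angle of view means equal width/f ratio, so f₂ = f₁ · (width₂/width₁) = 100 × 13.2/23.5.
f₂ = 100 × 0.56170 ≈ 56.170 mm.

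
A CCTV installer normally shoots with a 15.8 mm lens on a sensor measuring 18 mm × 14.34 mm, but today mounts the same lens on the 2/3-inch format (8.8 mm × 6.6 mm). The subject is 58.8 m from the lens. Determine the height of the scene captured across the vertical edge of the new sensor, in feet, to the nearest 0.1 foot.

The focal length stays 15.8 mm; the relevant sensor dimension is now h = 6.6 mm. Object distance dₒ = 58.8 m = 58800 mm.
Thin-lens field height W = h·(dₒ − f)/f = 6.6 × (58800 − 15.8)/15.8 ≈ 24555.425 mm = 24555.425/304.8 ft = 80.5624 ft.

80.6 ft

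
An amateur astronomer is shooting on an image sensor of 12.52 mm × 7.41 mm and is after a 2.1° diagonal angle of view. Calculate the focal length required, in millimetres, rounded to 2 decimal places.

396.89 mm

Sensor diagonal = √(12.52² + 7.41²) = √211.6585 ≈ 14.5485 mm.
From α = 2·arctan(d/2f) we get f = d / (2·tan(α/2)).
With d = 14.5485 mm and α/2 = 1.05°, tan(α/2) ≈ 0.01833, so f ≈ 14.5485 / 0.03666 ≈ 396.8922 mm.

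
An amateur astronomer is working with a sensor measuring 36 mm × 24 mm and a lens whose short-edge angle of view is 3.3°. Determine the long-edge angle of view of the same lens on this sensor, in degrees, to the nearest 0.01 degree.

From the short-edge AOV: f = 24 / (2·tan(1.65°)) = 24 / 0.05761 ≈ 416.5814 mm.
Long-edge AOV = 2·arctan(36 / (2 × 416.5814)) = 2·arctan(0.04321) ≈ 4.9483°.

4.95°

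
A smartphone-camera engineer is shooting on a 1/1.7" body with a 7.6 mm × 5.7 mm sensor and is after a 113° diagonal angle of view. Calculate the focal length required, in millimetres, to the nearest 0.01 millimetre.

Sensor diagonal = √(7.6² + 5.7²) = √90.2500 ≈ 9.5000 mm.
From α = 2·arctan(d/2f) we get f = d / (2·tan(α/2)).
With d = 9.5000 mm and α/2 = 56.5°, tan(α/2) ≈ 1.51084, so f ≈ 9.5000 / 3.02167 ≈ 3.1440 mm.

3.14 mm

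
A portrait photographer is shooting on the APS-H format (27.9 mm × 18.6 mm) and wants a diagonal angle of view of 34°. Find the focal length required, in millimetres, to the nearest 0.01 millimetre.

54.84 mm

Sensor diagonal = √(27.9² + 18.6²) = √1124.3700 ≈ 33.5316 mm.
From α = 2·arctan(d/2f) we get f = d / (2·tan(α/2)).
With d = 33.5316 mm and α/2 = 17°, tan(α/2) ≈ 0.30573, so f ≈ 33.5316 / 0.61146 ≈ 54.8385 mm.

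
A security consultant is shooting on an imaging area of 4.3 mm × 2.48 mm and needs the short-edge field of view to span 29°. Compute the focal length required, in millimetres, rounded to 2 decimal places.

From α = 2·arctan(h/2f) we get f = h / (2·tan(α/2)).
With h = 2.48 mm and α/2 = 14.5°, tan(α/2) ≈ 0.25862, so f ≈ 2.48 / 0.51724 ≈ 4.7947 mm.

4.79 mm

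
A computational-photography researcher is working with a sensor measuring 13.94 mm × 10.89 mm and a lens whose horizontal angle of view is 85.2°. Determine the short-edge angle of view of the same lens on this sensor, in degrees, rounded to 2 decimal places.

71.38°

From the horizontal AOV: f = 13.94 / (2·tan(42.6°)) = 13.94 / 1.83909 ≈ 7.5798 mm.
Short-edge AOV = 2·arctan(10.89 / (2 × 7.5798)) = 2·arctan(0.71835) ≈ 71.3835°.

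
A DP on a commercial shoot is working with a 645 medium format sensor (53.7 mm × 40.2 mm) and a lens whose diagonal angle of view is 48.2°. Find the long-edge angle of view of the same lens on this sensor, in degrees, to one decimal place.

Sensor diagonal = √(53.7² + 40.2²) = √4499.7300 ≈ 67.0800 mm.
From the diagonal AOV: f = 67.0800 / (2·tan(24.1°)) = 67.0800 / 0.89464 ≈ 74.9796 mm.
Long-edge AOV = 2·arctan(53.7 / (2 × 74.9796)) = 2·arctan(0.35810) ≈ 39.4046°.

39.4°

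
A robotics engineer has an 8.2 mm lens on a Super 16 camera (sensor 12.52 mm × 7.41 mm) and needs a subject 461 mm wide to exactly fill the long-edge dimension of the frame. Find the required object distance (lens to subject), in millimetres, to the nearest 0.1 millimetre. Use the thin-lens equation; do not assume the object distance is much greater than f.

Magnification m = w/W = dᵢ/dₒ; combined with 1/f = 1/dₒ + 1/dᵢ this gives dₒ = f·(1 + W/w).
dₒ = 8.2 mm × (1 + 461/12.52) = 8.2 × 37.8211 ≈ 310.133 mm.

310.1 mm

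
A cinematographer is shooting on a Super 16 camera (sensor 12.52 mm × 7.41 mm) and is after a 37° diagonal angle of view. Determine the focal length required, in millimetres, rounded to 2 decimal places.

21.74 mm

Sensor diagonal = √(12.52² + 7.41²) = √211.6585 ≈ 14.5485 mm.
From α = 2·arctan(d/2f) we get f = d / (2·tan(α/2)).
With d = 14.5485 mm and α/2 = 18.5°, tan(α/2) ≈ 0.33460, so f ≈ 14.5485 / 0.66919 ≈ 21.7404 mm.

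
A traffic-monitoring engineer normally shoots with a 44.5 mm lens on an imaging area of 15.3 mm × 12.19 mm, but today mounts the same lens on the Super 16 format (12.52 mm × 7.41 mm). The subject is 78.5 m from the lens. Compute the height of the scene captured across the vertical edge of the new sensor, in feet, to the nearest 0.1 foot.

The focal length stays 44.5 mm; the relevant sensor dimension is now h = 7.41 mm. Object distance dₒ = 78.5 m = 78500 mm.
Thin-lens field height W = h·(dₒ − f)/f = 7.41 × (78500 − 44.5)/44.5 ≈ 13064.163 mm = 13064.163/304.8 ft = 42.8614 ft.

42.9 ft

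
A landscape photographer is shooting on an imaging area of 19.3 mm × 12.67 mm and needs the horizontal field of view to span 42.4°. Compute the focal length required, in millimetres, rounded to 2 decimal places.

24.88 mm

From α = 2·arctan(w/2f) we get f = w / (2·tan(α/2)).
With w = 19.3 mm and α/2 = 21.2°, tan(α/2) ≈ 0.38787, so f ≈ 19.3 / 0.77575 ≈ 24.8792 mm.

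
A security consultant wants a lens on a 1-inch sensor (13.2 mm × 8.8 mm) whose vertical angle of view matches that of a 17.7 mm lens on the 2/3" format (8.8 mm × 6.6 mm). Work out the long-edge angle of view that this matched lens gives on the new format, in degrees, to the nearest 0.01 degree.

31.25°

Equal vertical AOV ⇒ f₂ = f₁ · 8.8/6.6 = 17.7 × 1.33333 ≈ 23.6000 mm.
Long-edge AOV on the new format = 2·arctan(13.2 / (2 × 23.6000)) = 2·arctan(0.27966) ≈ 31.2485°.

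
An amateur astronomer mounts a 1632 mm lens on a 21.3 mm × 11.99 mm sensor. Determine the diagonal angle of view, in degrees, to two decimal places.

Sensor diagonal = √(21.3² + 11.99²) = √597.4501 ≈ 24.4428 mm.
Angle of view α = 2·arctan(d/2f) with d = 24.4428 mm and f = 1632 mm.
d/2f = 0.00749; arctan(0.00749) ≈ 0.4291°, so α ≈ 0.8581°.

0.86°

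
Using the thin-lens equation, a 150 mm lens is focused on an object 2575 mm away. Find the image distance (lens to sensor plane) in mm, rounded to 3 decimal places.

159.278 mm

1/dᵢ = 1/f − 1/dₒ = 1/150 − 1/2575 = 0.0062783 mm⁻¹.
dᵢ = 1/0.0062783 ≈ 159.2784 mm.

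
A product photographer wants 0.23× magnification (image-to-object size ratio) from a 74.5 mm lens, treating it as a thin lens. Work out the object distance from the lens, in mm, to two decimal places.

398.41 mm

With m = dᵢ/dₒ and 1/f = 1/dₒ + 1/dᵢ, substituting dᵢ = m·dₒ gives 1/f = (1 + 1/m)/dₒ, hence dₒ = f·(1 + 1/m).
dₒ = 74.5 × (1 + 1/0.23) = 74.5 × 5.34783 ≈ 398.413 mm.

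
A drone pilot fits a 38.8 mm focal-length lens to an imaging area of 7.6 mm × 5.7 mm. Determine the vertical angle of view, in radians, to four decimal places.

Angle of view α = 2·arctan(h/2f) with h = 5.7 mm and f = 38.8 mm.
h/2f = 0.07345; arctan(0.07345) ≈ 0.0733 rad, so α ≈ 0.1466 rad.

0.1466 rad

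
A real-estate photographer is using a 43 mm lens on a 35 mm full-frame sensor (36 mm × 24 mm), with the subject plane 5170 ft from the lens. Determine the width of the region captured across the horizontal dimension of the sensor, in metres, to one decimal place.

dₒ: 5170 ft × 304.8 mm/ft = 1575815.95 mm.
Similar triangles through the lens centre give W/dₒ = w/dᵢ; with 1/f = 1/dₒ + 1/dᵢ this gives W = w·(dₒ − f)/f.
W = 36 mm × (1.57582e+06 − 43) / 43 = 36 × 36645.8825 ≈ 1319251.772 mm = 1319.25 m.

1319.3 m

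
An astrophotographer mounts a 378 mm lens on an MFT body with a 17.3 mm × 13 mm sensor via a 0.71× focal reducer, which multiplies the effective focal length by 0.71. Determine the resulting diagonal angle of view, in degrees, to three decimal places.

Effective focal length f = 378 × 0.71 = 268.38 mm.
Sensor diagonal = √(17.3² + 13²) = √468.2900 ≈ 21.6400 mm.
α = 2·arctan(21.640 / (2 × 268.38)) = 2·arctan(0.04032) ≈ 4.6174°.

4.617°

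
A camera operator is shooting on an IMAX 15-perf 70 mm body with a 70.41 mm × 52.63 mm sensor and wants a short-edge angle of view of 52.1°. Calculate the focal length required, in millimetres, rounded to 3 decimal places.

From α = 2·arctan(h/2f) we get f = h / (2·tan(α/2)).
With h = 52.63 mm and α/2 = 26.05°, tan(α/2) ≈ 0.48881, so f ≈ 52.63 / 0.97763 ≈ 53.8345 mm.

53.834 mm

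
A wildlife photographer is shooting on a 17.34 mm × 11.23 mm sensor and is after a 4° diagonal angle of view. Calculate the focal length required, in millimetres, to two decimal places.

295.80 mm

Sensor diagonal = √(17.34² + 11.23²) = √426.7885 ≈ 20.6589 mm.
From α = 2·arctan(d/2f) we get f = d / (2·tan(α/2)).
With d = 20.6589 mm and α/2 = 2°, tan(α/2) ≈ 0.03492, so f ≈ 20.6589 / 0.06984 ≈ 295.7962 mm.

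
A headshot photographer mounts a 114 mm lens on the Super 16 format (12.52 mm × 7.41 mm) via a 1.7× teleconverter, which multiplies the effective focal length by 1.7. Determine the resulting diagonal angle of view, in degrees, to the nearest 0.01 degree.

Effective focal length f = 114 × 1.7 = 193.8 mm.
Sensor diagonal = √(12.52² + 7.41²) = √211.6585 ≈ 14.5485 mm.
α = 2·arctan(14.548 / (2 × 193.8)) = 2·arctan(0.03753) ≈ 4.2992°.

4.30°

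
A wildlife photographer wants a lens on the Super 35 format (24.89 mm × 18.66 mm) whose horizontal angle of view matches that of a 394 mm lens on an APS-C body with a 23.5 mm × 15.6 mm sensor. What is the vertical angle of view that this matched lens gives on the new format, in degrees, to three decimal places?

2.562°

Equal horizontal AOV ⇒ f₂ = f₁ · 24.89/23.5 = 394 × 1.05915 ≈ 417.3047 mm.
Vertical AOV on the new format = 2·arctan(18.66 / (2 × 417.3047)) = 2·arctan(0.02236) ≈ 2.5616°.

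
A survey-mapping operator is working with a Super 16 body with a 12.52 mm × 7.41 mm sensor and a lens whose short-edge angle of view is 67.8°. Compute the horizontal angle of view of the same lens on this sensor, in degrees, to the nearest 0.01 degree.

From the short-edge AOV: f = 7.41 / (2·tan(33.9°)) = 7.41 / 1.34394 ≈ 5.5136 mm.
Horizontal AOV = 2·arctan(12.52 / (2 × 5.5136)) = 2·arctan(1.13537) ≈ 97.2547°.

97.25°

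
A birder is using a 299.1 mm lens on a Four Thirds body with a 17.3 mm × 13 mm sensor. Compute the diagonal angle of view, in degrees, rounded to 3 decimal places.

4.144°

Sensor diagonal = √(17.3² + 13²) = √468.2900 ≈ 21.6400 mm.
Angle of view α = 2·arctan(d/2f) with d = 21.6400 mm and f = 299.1 mm.
d/2f = 0.03618; arctan(0.03618) ≈ 2.0718°, so α ≈ 4.1436°.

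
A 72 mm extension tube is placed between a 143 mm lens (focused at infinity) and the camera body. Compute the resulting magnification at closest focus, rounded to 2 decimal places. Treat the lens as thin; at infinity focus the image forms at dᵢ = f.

0.50×

The tube moves the image plane from f to f + e, so dᵢ = 143 + 72 = 215 mm. Focus is achieved when 1/f = 1/dₒ + 1/dᵢ, giving dₒ = 1/(1/f − 1/(f+e)).
Magnification m = dᵢ/dₒ = (f+e)·(1/f − 1/(f+e)) = e/f = 72/143 ≈ 0.5035.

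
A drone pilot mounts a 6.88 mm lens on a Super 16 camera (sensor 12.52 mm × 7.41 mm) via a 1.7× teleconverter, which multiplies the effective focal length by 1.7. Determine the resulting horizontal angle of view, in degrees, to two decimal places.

Effective focal length f = 6.88 × 1.7 = 11.696 mm.
α = 2·arctan(12.52 / (2 × 11.696)) = 2·arctan(0.53523) ≈ 56.3137°.

56.31°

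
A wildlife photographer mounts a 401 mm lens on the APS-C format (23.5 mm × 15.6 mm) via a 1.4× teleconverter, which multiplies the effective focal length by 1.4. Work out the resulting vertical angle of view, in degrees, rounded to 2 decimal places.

1.59°

Effective focal length f = 401 × 1.4 = 561.4 mm.
α = 2·arctan(15.6 / (2 × 561.4)) = 2·arctan(0.01389) ≈ 1.5920°.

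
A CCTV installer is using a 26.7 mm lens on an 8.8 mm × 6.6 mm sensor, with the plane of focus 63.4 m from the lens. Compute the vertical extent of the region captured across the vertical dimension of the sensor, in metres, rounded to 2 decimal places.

15.67 m

dₒ: 63.4 m = 63400 mm.
Similar triangles through the lens centre give W/dₒ = h/dᵢ; with 1/f = 1/dₒ + 1/dᵢ this gives W = h·(dₒ − f)/f.
W = 6.6 mm × (63400 − 26.7) / 26.7 = 6.6 × 2373.5318 ≈ 15665.310 mm = 15.6653 m.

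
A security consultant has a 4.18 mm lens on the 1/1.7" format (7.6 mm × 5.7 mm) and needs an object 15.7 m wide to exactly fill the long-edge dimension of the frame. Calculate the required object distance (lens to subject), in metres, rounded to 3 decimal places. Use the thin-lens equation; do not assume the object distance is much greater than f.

8.639 m

W: 15.7 m = 15700 mm.
Magnification m = w/W = dᵢ/dₒ; combined with 1/f = 1/dₒ + 1/dᵢ this gives dₒ = f·(1 + W/w).
dₒ = 4.18 mm × (1 + 15700/7.6) = 4.18 × 2066.7895 ≈ 8639.180 mm = 8.63918 m.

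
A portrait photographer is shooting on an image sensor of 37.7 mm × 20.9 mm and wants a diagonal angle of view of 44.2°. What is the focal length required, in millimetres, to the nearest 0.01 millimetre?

53.08 mm

Sensor diagonal = √(37.7² + 20.9²) = √1858.1000 ≈ 43.1057 mm.
From α = 2·arctan(d/2f) we get f = d / (2·tan(α/2)).
With d = 43.1057 mm and α/2 = 22.1°, tan(α/2) ≈ 0.40606, so f ≈ 43.1057 / 0.81212 ≈ 53.0782 mm.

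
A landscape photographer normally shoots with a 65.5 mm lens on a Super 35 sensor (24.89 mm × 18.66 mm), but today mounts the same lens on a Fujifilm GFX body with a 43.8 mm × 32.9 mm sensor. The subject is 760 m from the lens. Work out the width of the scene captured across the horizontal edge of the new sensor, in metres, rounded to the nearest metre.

The focal length stays 65.5 mm; the relevant sensor dimension is now w = 43.8 mm. Object distance dₒ = 760 m = 760000 mm.
Thin-lens field width W = w·(dₒ − f)/f = 43.8 × (760000 − 65.5)/65.5 ≈ 508169.940 mm = 508.17 m.

508 m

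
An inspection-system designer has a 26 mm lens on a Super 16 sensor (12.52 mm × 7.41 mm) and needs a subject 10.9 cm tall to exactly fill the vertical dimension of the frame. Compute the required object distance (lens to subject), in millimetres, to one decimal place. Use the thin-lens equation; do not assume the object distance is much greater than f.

W: 10.9 cm = 109 mm.
Magnification m = h/W = dᵢ/dₒ; combined with 1/f = 1/dₒ + 1/dᵢ this gives dₒ = f·(1 + W/h).
dₒ = 26 mm × (1 + 109/7.41) = 26 × 15.7099 ≈ 408.456 mm.

408.5 mm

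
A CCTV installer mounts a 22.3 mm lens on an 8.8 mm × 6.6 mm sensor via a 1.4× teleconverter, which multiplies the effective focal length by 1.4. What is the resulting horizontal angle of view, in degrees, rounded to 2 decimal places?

16.04°

Effective focal length f = 22.3 × 1.4 = 31.22 mm.
α = 2·arctan(8.8 / (2 × 31.22)) = 2·arctan(0.14094) ≈ 16.0443°.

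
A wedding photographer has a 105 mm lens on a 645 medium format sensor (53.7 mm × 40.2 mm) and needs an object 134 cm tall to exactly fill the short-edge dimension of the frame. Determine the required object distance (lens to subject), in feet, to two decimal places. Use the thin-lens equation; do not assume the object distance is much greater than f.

W: 134 cm = 1340 mm.
Magnification m = h/W = dᵢ/dₒ; combined with 1/f = 1/dₒ + 1/dᵢ this gives dₒ = f·(1 + W/h).
dₒ = 105 mm × (1 + 1340/40.2) = 105 × 34.3333 ≈ 3605.000 mm = 3605.000/304.8 ft = 11.8274 ft.

11.83 ft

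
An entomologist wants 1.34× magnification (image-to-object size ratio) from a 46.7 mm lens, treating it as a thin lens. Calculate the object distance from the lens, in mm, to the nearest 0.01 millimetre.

With m = dᵢ/dₒ and 1/f = 1/dₒ + 1/dᵢ, substituting dᵢ = m·dₒ gives 1/f = (1 + 1/m)/dₒ, hence dₒ = f·(1 + 1/m).
dₒ = 46.7 × (1 + 1/1.34) = 46.7 × 1.74627 ≈ 81.551 mm.

81.55 mm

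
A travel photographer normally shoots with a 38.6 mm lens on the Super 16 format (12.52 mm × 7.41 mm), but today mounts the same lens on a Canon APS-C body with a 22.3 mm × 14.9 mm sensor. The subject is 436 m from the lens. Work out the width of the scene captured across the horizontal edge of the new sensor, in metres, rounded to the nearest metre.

252 m

The focal length stays 38.6 mm; the relevant sensor dimension is now w = 22.3 mm. Object distance dₒ = 436 m = 436000 mm.
Thin-lens field width W = w·(dₒ − f)/f = 22.3 × (436000 − 38.6)/38.6 ≈ 251863.710 mm = 251.864 m.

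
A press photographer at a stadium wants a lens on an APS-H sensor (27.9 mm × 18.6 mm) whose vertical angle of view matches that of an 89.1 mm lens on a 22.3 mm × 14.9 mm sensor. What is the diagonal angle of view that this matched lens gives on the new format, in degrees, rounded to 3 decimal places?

Equal vertical AOV ⇒ f₂ = f₁ · 18.6/14.9 = 89.1 × 1.24832 ≈ 111.2255 mm.
Sensor diagonal = √(27.9² + 18.6²) = √1124.3700 ≈ 33.5316 mm.
Diagonal AOV on the new format = 2·arctan(33.5316 / (2 × 111.2255)) = 2·arctan(0.15074) ≈ 17.1441°.

17.144°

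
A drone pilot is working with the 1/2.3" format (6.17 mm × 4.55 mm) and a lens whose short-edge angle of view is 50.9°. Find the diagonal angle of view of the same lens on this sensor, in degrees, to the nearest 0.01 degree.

77.45°

From the short-edge AOV: f = 4.55 / (2·tan(25.45°)) = 4.55 / 0.95181 ≈ 4.7804 mm.
Sensor diagonal = √(6.17² + 4.55²) = √58.7714 ≈ 7.6663 mm.
Diagonal AOV = 2·arctan(7.6663 / (2 × 4.7804)) = 2·arctan(0.80185) ≈ 77.4486°.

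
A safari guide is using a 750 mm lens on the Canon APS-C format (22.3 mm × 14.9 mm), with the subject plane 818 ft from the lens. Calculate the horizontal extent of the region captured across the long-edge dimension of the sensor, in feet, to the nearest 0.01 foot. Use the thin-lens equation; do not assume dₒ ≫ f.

dₒ: 818 ft × 304.8 mm/ft = 249326.39 mm.
Similar triangles through the lens centre give W/dₒ = w/dᵢ; with 1/f = 1/dₒ + 1/dᵢ this gives W = w·(dₒ − f)/f.
W = 22.3 mm × (249326 − 750) / 750 = 22.3 × 331.4352 ≈ 7391.005 mm = 7391.005/304.8 ft = 24.2487 ft.

24.25 ft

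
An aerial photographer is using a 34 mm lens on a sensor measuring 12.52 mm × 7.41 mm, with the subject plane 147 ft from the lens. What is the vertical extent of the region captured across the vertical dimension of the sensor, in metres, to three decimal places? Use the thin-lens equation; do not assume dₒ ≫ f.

dₒ: 147 ft × 304.8 mm/ft = 44805.60 mm.
Similar triangles through the lens centre give W/dₒ = h/dᵢ; with 1/f = 1/dₒ + 1/dᵢ this gives W = h·(dₒ − f)/f.
W = 7.41 mm × (44805.6 − 34) / 34 = 7.41 × 1316.8117 ≈ 9757.575 mm = 9.75757 m.

9.758 m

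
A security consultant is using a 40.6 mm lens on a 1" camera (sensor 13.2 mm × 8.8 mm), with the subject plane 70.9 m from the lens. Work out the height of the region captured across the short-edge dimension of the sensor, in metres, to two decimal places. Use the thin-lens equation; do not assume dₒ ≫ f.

dₒ: 70.9 m = 70900 mm.
Similar triangles through the lens centre give W/dₒ = h/dᵢ; with 1/f = 1/dₒ + 1/dᵢ this gives W = h·(dₒ − f)/f.
W = 8.8 mm × (70900 − 40.6) / 40.6 = 8.8 × 1745.3054 ≈ 15358.688 mm = 15.3587 m.

15.36 m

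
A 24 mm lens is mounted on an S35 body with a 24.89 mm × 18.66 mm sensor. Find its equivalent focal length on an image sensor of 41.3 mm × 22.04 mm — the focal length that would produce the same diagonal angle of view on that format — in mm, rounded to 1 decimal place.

Sensor diagonal = √(24.89² + 18.66²) = √967.7077 ≈ 31.1080 mm.
Sensor diagonal = √(41.3² + 22.04²) = √2191.4516 ≈ 46.8129 mm.
Equal angle of view means equal diagonal/f ratio, so f₂ = f₁ · (diagonal₂/diagonal₁) = 24 × 46.8129/31.1080.
f₂ = 24 × 1.50485 ≈ 36.116 mm.

36.1 mm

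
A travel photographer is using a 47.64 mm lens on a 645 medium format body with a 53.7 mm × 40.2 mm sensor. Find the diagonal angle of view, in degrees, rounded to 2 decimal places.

Sensor diagonal = √(53.7² + 40.2²) = √4499.7300 ≈ 67.0800 mm.
Angle of view α = 2·arctan(d/2f) with d = 67.0800 mm and f = 47.64 mm.
d/2f = 0.70403; arctan(0.70403) ≈ 35.1467°, so α ≈ 70.2934°.

70.29°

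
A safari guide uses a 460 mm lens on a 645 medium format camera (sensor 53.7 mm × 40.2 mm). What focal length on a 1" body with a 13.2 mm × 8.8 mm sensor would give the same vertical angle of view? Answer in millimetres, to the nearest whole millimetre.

Equal angle of view means equal height/f ratio, so f₂ = f₁ · (height₂/height₁) = 460 × 8.8/40.2.
f₂ = 460 × 0.21891 ≈ 100.697 mm.

101 mm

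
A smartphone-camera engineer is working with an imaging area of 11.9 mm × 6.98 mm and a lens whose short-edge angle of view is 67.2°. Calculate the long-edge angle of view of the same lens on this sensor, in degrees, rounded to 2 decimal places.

97.12°

From the short-edge AOV: f = 6.98 / (2·tan(33.6°)) = 6.98 / 1.32880 ≈ 5.2529 mm.
Long-edge AOV = 2·arctan(11.9 / (2 × 5.2529)) = 2·arctan(1.13271) ≈ 97.1216°.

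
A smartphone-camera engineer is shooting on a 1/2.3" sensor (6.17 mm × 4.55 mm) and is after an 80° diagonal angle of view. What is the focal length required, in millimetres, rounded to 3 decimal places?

4.568 mm

Sensor diagonal = √(6.17² + 4.55²) = √58.7714 ≈ 7.6663 mm.
From α = 2·arctan(d/2f) we get f = d / (2·tan(α/2)).
With d = 7.6663 mm and α/2 = 40°, tan(α/2) ≈ 0.83910, so f ≈ 7.6663 / 1.67820 ≈ 4.5681 mm.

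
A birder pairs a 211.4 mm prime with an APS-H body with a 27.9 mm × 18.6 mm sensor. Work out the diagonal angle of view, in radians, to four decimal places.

Sensor diagonal = √(27.9² + 18.6²) = √1124.3700 ≈ 33.5316 mm.
Angle of view α = 2·arctan(d/2f) with d = 33.5316 mm and f = 211.4 mm.
d/2f = 0.07931; arctan(0.07931) ≈ 0.0791 rad, so α ≈ 0.1583 rad.

0.1583 rad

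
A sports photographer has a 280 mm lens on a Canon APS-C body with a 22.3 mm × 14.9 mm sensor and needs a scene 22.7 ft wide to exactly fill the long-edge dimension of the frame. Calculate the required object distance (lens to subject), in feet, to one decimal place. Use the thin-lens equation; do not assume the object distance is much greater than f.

285.9 ft

W: 22.7 ft × 304.8 mm/ft = 6918.96 mm.
Magnification m = w/W = dᵢ/dₒ; combined with 1/f = 1/dₒ + 1/dᵢ this gives dₒ = f·(1 + W/w).
dₒ = 280 mm × (1 + 6918.96/22.3) = 280 × 311.2673 ≈ 87154.831 mm = 87154.831/304.8 ft = 285.941 ft.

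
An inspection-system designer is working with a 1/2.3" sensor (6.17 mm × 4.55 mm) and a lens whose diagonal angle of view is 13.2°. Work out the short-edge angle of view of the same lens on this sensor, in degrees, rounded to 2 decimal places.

Sensor diagonal = √(6.17² + 4.55²) = √58.7714 ≈ 7.6663 mm.
From the diagonal AOV: f = 7.6663 / (2·tan(6.6°)) = 7.6663 / 0.23141 ≈ 33.1287 mm.
Short-edge AOV = 2·arctan(4.55 / (2 × 33.1287)) = 2·arctan(0.06867) ≈ 7.8568°.

7.86°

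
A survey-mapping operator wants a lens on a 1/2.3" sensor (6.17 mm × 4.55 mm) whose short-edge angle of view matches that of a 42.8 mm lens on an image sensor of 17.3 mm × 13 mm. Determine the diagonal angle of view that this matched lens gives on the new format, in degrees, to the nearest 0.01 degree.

28.71°

Equal short-edge AOV ⇒ f₂ = f₁ · 4.55/13 = 42.8 × 0.35000 ≈ 14.9800 mm.
Sensor diagonal = √(6.17² + 4.55²) = √58.7714 ≈ 7.6663 mm.
Diagonal AOV on the new format = 2·arctan(7.6663 / (2 × 14.9800)) = 2·arctan(0.25588) ≈ 28.7061°.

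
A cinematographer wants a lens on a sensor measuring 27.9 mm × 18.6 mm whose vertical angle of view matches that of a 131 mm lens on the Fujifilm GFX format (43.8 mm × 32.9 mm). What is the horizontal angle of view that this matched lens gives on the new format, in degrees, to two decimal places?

Equal vertical AOV ⇒ f₂ = f₁ · 18.6/32.9 = 131 × 0.56535 ≈ 74.0608 mm.
Horizontal AOV on the new format = 2·arctan(27.9 / (2 × 74.0608)) = 2·arctan(0.18836) ≈ 21.3344°.

21.33°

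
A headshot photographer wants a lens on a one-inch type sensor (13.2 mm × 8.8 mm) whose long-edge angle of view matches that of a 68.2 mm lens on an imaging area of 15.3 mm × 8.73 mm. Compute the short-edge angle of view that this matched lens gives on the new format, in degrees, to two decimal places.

8.55°

Equal long-edge AOV ⇒ f₂ = f₁ · 13.2/15.3 = 68.2 × 0.86275 ≈ 58.8392 mm.
Short-edge AOV on the new format = 2·arctan(8.8 / (2 × 58.8392)) = 2·arctan(0.07478) ≈ 8.5532°.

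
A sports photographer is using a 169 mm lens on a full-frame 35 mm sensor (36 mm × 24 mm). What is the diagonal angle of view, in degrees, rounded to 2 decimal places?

14.59°

Sensor diagonal = √(36² + 24²) = √1872.0000 ≈ 43.2666 mm.
Angle of view α = 2·arctan(d/2f) with d = 43.2666 mm and f = 169 mm.
d/2f = 0.12801; arctan(0.12801) ≈ 7.2946°, so α ≈ 14.5893°.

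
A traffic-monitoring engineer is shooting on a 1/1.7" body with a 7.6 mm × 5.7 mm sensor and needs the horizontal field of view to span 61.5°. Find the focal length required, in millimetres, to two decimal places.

From α = 2·arctan(w/2f) we get f = w / (2·tan(α/2)).
With w = 7.6 mm and α/2 = 30.75°, tan(α/2) ≈ 0.59494, so f ≈ 7.6 / 1.18987 ≈ 6.3872 mm.

6.39 mm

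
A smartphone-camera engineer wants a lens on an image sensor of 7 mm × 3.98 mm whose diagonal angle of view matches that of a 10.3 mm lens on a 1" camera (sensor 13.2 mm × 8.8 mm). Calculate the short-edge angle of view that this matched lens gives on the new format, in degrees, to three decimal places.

41.678°

Sensor diagonal = √(13.2² + 8.8²) = √251.6800 ≈ 15.8644 mm.
Sensor diagonal = √(7² + 3.98²) = √64.8404 ≈ 8.0524 mm.
Equal diagonal AOV ⇒ f₂ = f₁ · 8.0524/15.8644 = 10.3 × 0.50757 ≈ 5.2280 mm.
Short-edge AOV on the new format = 2·arctan(3.98 / (2 × 5.2280)) = 2·arctan(0.38064) ≈ 41.6779°.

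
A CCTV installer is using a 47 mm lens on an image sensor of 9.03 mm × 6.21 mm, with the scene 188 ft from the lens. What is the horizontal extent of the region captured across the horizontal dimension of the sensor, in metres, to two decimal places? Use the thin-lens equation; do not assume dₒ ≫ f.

11.00 m

dₒ: 188 ft × 304.8 mm/ft = 57302.40 mm.
Similar triangles through the lens centre give W/dₒ = w/dᵢ; with 1/f = 1/dₒ + 1/dᵢ this gives W = w·(dₒ − f)/f.
W = 9.03 mm × (57302.4 − 47) / 47 = 9.03 × 1218.2000 ≈ 11000.346 mm = 11.0003 m.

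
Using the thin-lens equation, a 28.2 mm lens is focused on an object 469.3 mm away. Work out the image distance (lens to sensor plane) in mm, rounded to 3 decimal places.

1/dᵢ = 1/f − 1/dₒ = 1/28.2 − 1/469.3 = 0.0333302 mm⁻¹.
dᵢ = 1/0.0333302 ≈ 30.0029 mm.

30.003 mm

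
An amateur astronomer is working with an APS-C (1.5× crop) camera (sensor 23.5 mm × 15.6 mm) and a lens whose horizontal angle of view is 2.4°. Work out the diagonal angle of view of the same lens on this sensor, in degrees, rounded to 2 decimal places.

2.88°

From the horizontal AOV: f = 23.5 / (2·tan(1.2°)) = 23.5 / 0.04189 ≈ 560.9391 mm.
Sensor diagonal = √(23.5² + 15.6²) = √795.6100 ≈ 28.2066 mm.
Diagonal AOV = 2·arctan(28.2066 / (2 × 560.9391)) = 2·arctan(0.02514) ≈ 2.8805°.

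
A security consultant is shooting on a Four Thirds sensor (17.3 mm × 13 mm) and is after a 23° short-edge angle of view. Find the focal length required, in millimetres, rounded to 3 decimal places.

From α = 2·arctan(h/2f) we get f = h / (2·tan(α/2)).
With h = 13 mm and α/2 = 11.5°, tan(α/2) ≈ 0.20345, so f ≈ 13 / 0.40690 ≈ 31.9485 mm.

31.949 mm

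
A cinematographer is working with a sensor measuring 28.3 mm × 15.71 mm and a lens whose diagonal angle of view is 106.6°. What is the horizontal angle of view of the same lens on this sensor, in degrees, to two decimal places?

Sensor diagonal = √(28.3² + 15.71²) = √1047.6941 ≈ 32.3681 mm.
From the diagonal AOV: f = 32.3681 / (2·tan(53.3°)) = 32.3681 / 2.68321 ≈ 12.0632 mm.
Horizontal AOV = 2·arctan(28.3 / (2 × 12.0632)) = 2·arctan(1.17299) ≈ 99.1032°.

99.10°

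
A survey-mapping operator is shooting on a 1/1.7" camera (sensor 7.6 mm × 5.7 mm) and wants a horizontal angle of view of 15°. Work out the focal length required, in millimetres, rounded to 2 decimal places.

28.86 mm

From α = 2·arctan(w/2f) we get f = w / (2·tan(α/2)).
With w = 7.6 mm and α/2 = 7.5°, tan(α/2) ≈ 0.13165, so f ≈ 7.6 / 0.26330 ≈ 28.8639 mm.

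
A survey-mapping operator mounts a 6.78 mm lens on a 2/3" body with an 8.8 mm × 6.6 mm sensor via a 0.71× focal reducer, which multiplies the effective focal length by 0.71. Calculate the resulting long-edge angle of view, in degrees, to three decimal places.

Effective focal length f = 6.78 × 0.71 = 4.8138 mm.
α = 2·arctan(8.8 / (2 × 4.8138)) = 2·arctan(0.91404) ≈ 84.8570°.

84.857°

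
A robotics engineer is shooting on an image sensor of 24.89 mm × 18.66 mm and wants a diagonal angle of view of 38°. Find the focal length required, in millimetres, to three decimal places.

Sensor diagonal = √(24.89² + 18.66²) = √967.7077 ≈ 31.1080 mm.
From α = 2·arctan(d/2f) we get f = d / (2·tan(α/2)).
With d = 31.1080 mm and α/2 = 19°, tan(α/2) ≈ 0.34433, so f ≈ 31.1080 / 0.68866 ≈ 45.1721 mm.

45.172 mm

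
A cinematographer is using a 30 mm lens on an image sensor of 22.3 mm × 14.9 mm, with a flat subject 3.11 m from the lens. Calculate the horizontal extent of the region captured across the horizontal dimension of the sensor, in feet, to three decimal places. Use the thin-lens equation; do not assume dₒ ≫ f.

dₒ: 3.11 m = 3110 mm.
Similar triangles through the lens centre give W/dₒ = w/dᵢ; with 1/f = 1/dₒ + 1/dᵢ this gives W = w·(dₒ − f)/f.
W = 22.3 mm × (3110 − 30) / 30 = 22.3 × 102.6667 ≈ 2289.467 mm = 2289.467/304.8 ft = 7.51137 ft.

7.511 ft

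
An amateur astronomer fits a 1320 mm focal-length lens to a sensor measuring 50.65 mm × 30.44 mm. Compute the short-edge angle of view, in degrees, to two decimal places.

Angle of view α = 2·arctan(h/2f) with h = 30.44 mm and f = 1320 mm.
h/2f = 0.01153; arctan(0.01153) ≈ 0.6606°, so α ≈ 1.3212°.

1.32°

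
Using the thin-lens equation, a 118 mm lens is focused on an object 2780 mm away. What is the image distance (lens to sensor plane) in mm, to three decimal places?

123.231 mm

1/dᵢ = 1/f − 1/dₒ = 1/118 − 1/2780 = 0.0081149 mm⁻¹.
dᵢ = 1/0.0081149 ≈ 123.2307 mm.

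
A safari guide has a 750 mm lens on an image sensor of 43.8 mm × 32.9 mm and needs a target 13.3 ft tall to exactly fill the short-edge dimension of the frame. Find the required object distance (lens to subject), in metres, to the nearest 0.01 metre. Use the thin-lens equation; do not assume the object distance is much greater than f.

W: 13.3 ft × 304.8 mm/ft = 4053.84 mm.
Magnification m = h/W = dᵢ/dₒ; combined with 1/f = 1/dₒ + 1/dᵢ this gives dₒ = f·(1 + W/h).
dₒ = 750 mm × (1 + 4053.84/32.9) = 750 × 124.2170 ≈ 93162.763 mm = 93.1628 m.

93.16 m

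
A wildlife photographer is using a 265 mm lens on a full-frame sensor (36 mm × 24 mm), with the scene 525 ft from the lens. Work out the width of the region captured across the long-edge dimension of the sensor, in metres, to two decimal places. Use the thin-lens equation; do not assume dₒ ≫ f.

dₒ: 525 ft × 304.8 mm/ft = 160019.99 mm.
Similar triangles through the lens centre give W/dₒ = w/dᵢ; with 1/f = 1/dₒ + 1/dᵢ this gives W = w·(dₒ − f)/f.
W = 36 mm × (160020 − 265) / 265 = 36 × 602.8490 ≈ 21702.565 mm = 21.7026 m.

21.70 m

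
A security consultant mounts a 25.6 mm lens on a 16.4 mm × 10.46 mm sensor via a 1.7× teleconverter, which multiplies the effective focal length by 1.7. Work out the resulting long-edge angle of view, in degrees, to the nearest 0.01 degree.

Effective focal length f = 25.6 × 1.7 = 43.52 mm.
α = 2·arctan(16.4 / (2 × 43.52)) = 2·arctan(0.18842) ≈ 21.3410°.

21.34°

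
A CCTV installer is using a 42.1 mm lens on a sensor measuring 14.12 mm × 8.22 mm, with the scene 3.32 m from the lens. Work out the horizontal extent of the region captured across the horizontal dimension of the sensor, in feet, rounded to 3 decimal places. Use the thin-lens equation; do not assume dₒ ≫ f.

3.607 ft

dₒ: 3.32 m = 3320 mm.
Similar triangles through the lens centre give W/dₒ = w/dᵢ; with 1/f = 1/dₒ + 1/dᵢ this gives W = w·(dₒ − f)/f.
W = 14.12 mm × (3320 − 42.1) / 42.1 = 14.12 × 77.8599 ≈ 1099.381 mm = 1099.381/304.8 ft = 3.60689 ft.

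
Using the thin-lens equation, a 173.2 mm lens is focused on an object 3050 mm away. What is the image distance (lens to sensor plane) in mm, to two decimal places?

183.63 mm

1/dᵢ = 1/f − 1/dₒ = 1/173.2 − 1/3050 = 0.0054458 mm⁻¹.
dᵢ = 1/0.0054458 ≈ 183.6276 mm.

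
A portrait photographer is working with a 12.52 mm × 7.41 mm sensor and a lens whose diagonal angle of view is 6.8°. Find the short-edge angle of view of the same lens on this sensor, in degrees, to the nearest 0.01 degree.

Sensor diagonal = √(12.52² + 7.41²) = √211.6585 ≈ 14.5485 mm.
From the diagonal AOV: f = 14.5485 / (2·tan(3.4°)) = 14.5485 / 0.11882 ≈ 122.4395 mm.
Short-edge AOV = 2·arctan(7.41 / (2 × 122.4395)) = 2·arctan(0.03026) ≈ 3.4665°.

3.47°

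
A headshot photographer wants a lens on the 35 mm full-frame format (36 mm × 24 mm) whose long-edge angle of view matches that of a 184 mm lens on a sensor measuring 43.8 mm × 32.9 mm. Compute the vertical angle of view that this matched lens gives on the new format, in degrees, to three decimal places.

Equal long-edge AOV ⇒ f₂ = f₁ · 36/43.8 = 184 × 0.82192 ≈ 151.2329 mm.
Vertical AOV on the new format = 2·arctan(24 / (2 × 151.2329)) = 2·arctan(0.07935) ≈ 9.0736°.

9.074°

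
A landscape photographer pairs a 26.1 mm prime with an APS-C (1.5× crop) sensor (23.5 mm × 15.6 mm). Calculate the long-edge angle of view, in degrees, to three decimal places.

Angle of view α = 2·arctan(w/2f) with w = 23.5 mm and f = 26.1 mm.
w/2f = 0.45019; arctan(0.45019) ≈ 24.2369°, so α ≈ 48.4737°.

48.474°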